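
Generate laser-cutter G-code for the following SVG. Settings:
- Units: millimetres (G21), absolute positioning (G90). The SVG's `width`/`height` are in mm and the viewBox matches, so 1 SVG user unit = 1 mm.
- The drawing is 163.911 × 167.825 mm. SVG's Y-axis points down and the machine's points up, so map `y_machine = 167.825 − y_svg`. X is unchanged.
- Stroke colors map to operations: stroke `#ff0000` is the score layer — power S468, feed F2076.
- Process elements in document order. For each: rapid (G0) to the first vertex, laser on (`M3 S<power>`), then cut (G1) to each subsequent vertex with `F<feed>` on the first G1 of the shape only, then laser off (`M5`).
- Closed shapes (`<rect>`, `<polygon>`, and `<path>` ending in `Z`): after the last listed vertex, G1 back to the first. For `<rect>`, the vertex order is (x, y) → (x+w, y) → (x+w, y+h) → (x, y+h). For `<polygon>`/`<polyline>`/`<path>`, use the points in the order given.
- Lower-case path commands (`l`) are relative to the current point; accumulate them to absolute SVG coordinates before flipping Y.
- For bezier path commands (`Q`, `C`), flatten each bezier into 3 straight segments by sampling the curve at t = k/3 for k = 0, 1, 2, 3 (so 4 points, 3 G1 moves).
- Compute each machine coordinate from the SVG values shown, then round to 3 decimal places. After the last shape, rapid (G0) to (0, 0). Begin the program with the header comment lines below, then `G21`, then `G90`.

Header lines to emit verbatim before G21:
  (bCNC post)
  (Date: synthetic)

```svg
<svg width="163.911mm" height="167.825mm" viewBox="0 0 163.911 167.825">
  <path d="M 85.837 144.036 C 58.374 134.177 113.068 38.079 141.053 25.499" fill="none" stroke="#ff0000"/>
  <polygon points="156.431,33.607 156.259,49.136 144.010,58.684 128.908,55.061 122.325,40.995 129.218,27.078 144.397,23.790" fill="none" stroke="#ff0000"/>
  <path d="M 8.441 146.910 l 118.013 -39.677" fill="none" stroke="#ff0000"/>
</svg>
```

1 u = 1 mm; y_m = 167.825 − y.

[1] `<path>` cubic bezier, #ff0000→score S468 F2076: (85.837,23.789) → (81.728,56.107) → (108.197,108.194) → (141.053,142.326)

[2] `<polygon>` regular polygon, #ff0000→score S468 F2076: (156.431,134.218) → (156.259,118.689) → (144.010,109.141) → (128.908,112.764) → (122.325,126.830) → (129.218,140.747) → (144.397,144.035) → (156.431,134.218) (closed)

[3] `<path>` line segment, #ff0000→score S468 F2076: (8.441,20.915) → (126.454,60.592)

(bCNC post)
(Date: synthetic)
G21
G90
G0 X85.837 Y23.789
M3 S468
G1 X81.728 Y56.107 F2076
G1 X108.197 Y108.194
G1 X141.053 Y142.326
M5
G0 X156.431 Y134.218
M3 S468
G1 X156.259 Y118.689 F2076
G1 X144.010 Y109.141
G1 X128.908 Y112.764
G1 X122.325 Y126.830
G1 X129.218 Y140.747
G1 X144.397 Y144.035
G1 X156.431 Y134.218
M5
G0 X8.441 Y20.915
M3 S468
G1 X126.454 Y60.592 F2076
M5
G0 X0.000 Y0.000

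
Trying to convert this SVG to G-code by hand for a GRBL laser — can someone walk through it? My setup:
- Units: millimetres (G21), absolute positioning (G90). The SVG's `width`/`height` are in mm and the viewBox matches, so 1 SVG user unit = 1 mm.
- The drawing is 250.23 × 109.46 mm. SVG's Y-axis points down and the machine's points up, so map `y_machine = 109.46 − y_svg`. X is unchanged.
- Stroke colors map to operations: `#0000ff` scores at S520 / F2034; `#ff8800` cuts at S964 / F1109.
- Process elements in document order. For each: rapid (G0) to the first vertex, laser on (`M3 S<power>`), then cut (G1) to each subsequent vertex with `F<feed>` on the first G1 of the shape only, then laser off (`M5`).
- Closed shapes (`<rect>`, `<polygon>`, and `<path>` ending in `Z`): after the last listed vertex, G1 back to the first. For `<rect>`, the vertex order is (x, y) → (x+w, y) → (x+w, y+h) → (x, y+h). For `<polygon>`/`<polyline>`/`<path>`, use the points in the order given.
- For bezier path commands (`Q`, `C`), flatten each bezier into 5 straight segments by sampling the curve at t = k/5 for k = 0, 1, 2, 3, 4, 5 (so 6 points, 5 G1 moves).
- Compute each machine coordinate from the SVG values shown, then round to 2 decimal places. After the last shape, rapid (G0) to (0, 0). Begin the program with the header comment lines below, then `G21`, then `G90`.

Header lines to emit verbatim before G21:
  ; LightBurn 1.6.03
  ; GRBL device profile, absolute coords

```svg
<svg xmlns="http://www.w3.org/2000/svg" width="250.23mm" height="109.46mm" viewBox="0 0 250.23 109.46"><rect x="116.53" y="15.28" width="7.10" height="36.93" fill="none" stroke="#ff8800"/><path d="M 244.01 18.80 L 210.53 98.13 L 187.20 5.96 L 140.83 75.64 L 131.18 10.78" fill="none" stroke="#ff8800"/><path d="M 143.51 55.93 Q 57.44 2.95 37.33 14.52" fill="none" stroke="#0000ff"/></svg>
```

; LightBurn 1.6.03
; GRBL device profile, absolute coords
G21
G90
G0 X116.53 Y94.18
M3 S964
G1 X123.63 Y94.18 F1109
G1 X123.63 Y57.25
G1 X116.53 Y57.25
G1 X116.53 Y94.18
M5
G0 X244.01 Y90.66
M3 S964
G1 X210.53 Y11.33 F1109
G1 X187.20 Y103.50
G1 X140.83 Y33.82
G1 X131.18 Y98.68
M5
G0 X143.51 Y53.53
M3 S520
G1 X111.72 Y72.14 F2034
G1 X85.21 Y85.59
G1 X63.97 Y93.87
G1 X48.01 Y96.99
G1 X37.33 Y94.94
M5
G0 X0.00 Y0.00

Since the viewBox matches the mm dimensions, user units are millimetres directly. The only transform is the Y-flip y_m = 109.46 − y_svg.

Shape 1 is a rectangle drawn with `<rect>`. Its stroke #ff8800 means cut at S964, F1109. After flipping Y the toolpath is (116.53,94.18) → (123.63,94.18) → (123.63,57.25) → (116.53,57.25) → (116.53,94.18), returning to the start.

Shape 2 is a open polyline drawn with `<path>`. Its stroke #ff8800 means cut at S964, F1109. After flipping Y the toolpath is (244.01,90.66) → (210.53,11.33) → (187.20,103.50) → (140.83,33.82) → (131.18,98.68).

Shape 3 is a quadratic bezier drawn with `<path>`. Its stroke #0000ff means score at S520, F2034. After flipping Y the toolpath is (143.51,53.53) → (111.72,72.14) → (85.21,85.59) → (63.97,93.87) → (48.01,96.99) → (37.33,94.94).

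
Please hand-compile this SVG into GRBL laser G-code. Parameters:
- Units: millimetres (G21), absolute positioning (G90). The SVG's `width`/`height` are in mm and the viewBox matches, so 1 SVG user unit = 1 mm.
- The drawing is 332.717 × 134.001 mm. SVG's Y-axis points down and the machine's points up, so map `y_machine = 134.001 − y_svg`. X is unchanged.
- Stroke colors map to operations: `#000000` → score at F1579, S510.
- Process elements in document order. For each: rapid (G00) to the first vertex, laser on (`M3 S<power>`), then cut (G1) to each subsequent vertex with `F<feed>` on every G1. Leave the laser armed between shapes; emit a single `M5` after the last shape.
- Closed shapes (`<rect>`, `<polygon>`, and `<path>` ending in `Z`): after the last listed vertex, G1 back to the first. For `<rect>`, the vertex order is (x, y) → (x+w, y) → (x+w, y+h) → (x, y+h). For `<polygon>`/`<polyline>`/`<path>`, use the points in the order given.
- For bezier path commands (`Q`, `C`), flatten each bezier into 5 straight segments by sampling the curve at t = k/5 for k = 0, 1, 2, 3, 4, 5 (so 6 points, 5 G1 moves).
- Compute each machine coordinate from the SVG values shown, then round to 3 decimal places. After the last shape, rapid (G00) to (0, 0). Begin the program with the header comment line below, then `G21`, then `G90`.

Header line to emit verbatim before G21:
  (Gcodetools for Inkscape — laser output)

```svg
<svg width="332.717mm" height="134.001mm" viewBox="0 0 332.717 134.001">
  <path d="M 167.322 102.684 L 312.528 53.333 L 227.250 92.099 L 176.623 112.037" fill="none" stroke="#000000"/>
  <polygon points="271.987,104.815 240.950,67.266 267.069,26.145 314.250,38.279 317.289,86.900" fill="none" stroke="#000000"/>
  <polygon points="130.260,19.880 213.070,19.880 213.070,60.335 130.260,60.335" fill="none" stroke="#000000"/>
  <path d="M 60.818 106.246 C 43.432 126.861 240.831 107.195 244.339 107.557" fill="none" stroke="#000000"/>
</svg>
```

viewBox `0 0 332.717 134.001` with mm width/height → 1 unit = 1 mm. Flip: y_m = 134.001 − y_svg.

**Shape 1** — `<path>` open polyline, stroke `#000000` → score (S510, F1579). Machine vertices: (167.322,31.317) → (312.528,80.668) → (227.250,41.902) → (176.623,21.964). Open path.

**Shape 2** — `<polygon>` regular polygon, stroke `#000000` → score (S510, F1579). Machine vertices: (271.987,29.186) → (240.950,66.735) → (267.069,107.856) → (314.250,95.722) → (317.289,47.101) → (271.987,29.186). Closed: final G1 returns to the first vertex.

**Shape 3** — `<polygon>` rectangle, stroke `#000000` → score (S510, F1579). Machine vertices: (130.260,114.121) → (213.070,114.121) → (213.070,73.666) → (130.260,73.666) → (130.260,114.121). Closed: final G1 returns to the first vertex.

**Shape 4** — `<path>` cubic bezier, stroke `#000000` → score (S510, F1579). Control points (SVG): P0=(60.818,106.246), P1=(43.432,126.861), P2=(240.831,107.195), P3=(244.339,107.557); sampled at t=k/5. Machine vertices: (60.818,27.755) → (72.891,19.737) → (116.896,18.492) → (173.217,21.125) → (222.237,24.740) → (244.339,26.444). Open path.

(Gcodetools for Inkscape — laser output)
G21
G90
G00 X167.322 Y31.317
M3 S510
G1 X312.528 Y80.668 F1579
G1 X227.250 Y41.902 F1579
G1 X176.623 Y21.964 F1579
G00 X271.987 Y29.186
M3 S510
G1 X240.950 Y66.735 F1579
G1 X267.069 Y107.856 F1579
G1 X314.250 Y95.722 F1579
G1 X317.289 Y47.101 F1579
G1 X271.987 Y29.186 F1579
G00 X130.260 Y114.121
M3 S510
G1 X213.070 Y114.121 F1579
G1 X213.070 Y73.666 F1579
G1 X130.260 Y73.666 F1579
G1 X130.260 Y114.121 F1579
G00 X60.818 Y27.755
M3 S510
G1 X72.891 Y19.737 F1579
G1 X116.896 Y18.492 F1579
G1 X173.217 Y21.125 F1579
G1 X222.237 Y24.740 F1579
G1 X244.339 Y26.444 F1579
M5
G00 X0.000 Y0.000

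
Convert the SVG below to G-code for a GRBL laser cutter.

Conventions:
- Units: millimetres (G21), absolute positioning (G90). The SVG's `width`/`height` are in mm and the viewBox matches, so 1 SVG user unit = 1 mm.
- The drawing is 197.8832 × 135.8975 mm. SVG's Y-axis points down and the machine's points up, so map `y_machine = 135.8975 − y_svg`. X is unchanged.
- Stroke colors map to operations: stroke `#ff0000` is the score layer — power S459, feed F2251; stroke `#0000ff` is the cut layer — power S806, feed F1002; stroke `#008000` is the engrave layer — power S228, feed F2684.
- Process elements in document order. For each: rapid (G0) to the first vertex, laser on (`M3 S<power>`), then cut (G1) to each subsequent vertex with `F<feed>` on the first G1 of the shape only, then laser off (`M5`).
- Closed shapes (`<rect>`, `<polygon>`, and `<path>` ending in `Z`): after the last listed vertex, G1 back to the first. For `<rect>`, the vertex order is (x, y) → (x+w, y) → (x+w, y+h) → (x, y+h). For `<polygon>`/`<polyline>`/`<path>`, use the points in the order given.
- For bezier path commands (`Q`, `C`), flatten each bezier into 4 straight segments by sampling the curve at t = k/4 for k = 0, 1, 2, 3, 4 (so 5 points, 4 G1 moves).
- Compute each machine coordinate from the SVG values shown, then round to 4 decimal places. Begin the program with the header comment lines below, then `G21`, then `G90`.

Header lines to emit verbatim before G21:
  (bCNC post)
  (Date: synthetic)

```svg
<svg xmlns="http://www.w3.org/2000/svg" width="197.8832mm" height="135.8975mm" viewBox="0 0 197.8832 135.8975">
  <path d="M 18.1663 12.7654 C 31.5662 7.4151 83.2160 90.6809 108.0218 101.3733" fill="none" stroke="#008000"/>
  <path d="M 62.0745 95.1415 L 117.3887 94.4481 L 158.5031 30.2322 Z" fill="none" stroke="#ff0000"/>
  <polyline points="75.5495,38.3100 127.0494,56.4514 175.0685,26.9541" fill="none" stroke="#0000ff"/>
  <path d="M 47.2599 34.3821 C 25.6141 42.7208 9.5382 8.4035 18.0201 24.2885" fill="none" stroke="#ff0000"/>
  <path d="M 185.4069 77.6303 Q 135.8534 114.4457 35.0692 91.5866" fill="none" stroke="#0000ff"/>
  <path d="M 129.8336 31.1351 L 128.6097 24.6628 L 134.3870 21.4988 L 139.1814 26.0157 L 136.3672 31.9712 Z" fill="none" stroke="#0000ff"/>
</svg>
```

(bCNC post)
(Date: synthetic)
G21
G90
G0 X18.1663 Y123.1321
M3 S228
G1 X34.3710 Y113.0479 F2684
G1 X58.8168 Y84.8442
G1 X85.4013 Y53.6324
G1 X108.0218 Y34.5242
M5
G0 X62.0745 Y40.7560
M3 S459
G1 X117.3887 Y41.4494 F2251
G1 X158.5031 Y105.6653
G1 X62.0745 Y40.7560
M5
G0 X75.5495 Y97.5875
M3 S806
G1 X127.0494 Y79.4461 F1002
G1 X175.0685 Y108.9434
M5
G0 X47.2599 Y101.5154
M3 S459
G1 X32.3666 Y101.8085 F2251
G1 X21.3421 Y109.3921
G1 X15.9666 Y115.5607
G1 X18.0201 Y111.6090
M5
G0 X185.4069 Y58.2672
M3 S806
G1 X157.4282 Y43.5892 F1002
G1 X123.0457 Y36.3704
G1 X82.2594 Y36.6110
G1 X35.0692 Y44.3109
M5
G0 X129.8336 Y104.7624
M3 S806
G1 X128.6097 Y111.2347 F1002
G1 X134.3870 Y114.3987
G1 X139.1814 Y109.8818
G1 X136.3672 Y103.9263
G1 X129.8336 Y104.7624
M5

viewBox `0 0 197.8832 135.8975` with mm width/height → 1 unit = 1 mm. Flip: y_m = 135.8975 − y_svg.

**Shape 1** — `<path>` cubic bezier, stroke `#008000` → engrave (S228, F2684). Control points (SVG): P0=(18.1663,12.7654), P1=(31.5662,7.4151), P2=(83.2160,90.6809), P3=(108.0218,101.3733); sampled at t=k/4. Machine vertices: (18.1663,123.1321) → (34.3710,113.0479) → (58.8168,84.8442) → (85.4013,53.6324) → (108.0218,34.5242). Open path.

**Shape 2** — `<path>` closed polygon, stroke `#ff0000` → score (S459, F2251). Machine vertices: (62.0745,40.7560) → (117.3887,41.4494) → (158.5031,105.6653) → (62.0745,40.7560). Closed: final G1 returns to the first vertex.

**Shape 3** — `<polyline>` open polyline, stroke `#0000ff` → cut (S806, F1002). Machine vertices: (75.5495,97.5875) → (127.0494,79.4461) → (175.0685,108.9434). Open path.

**Shape 4** — `<path>` cubic bezier, stroke `#ff0000` → score (S459, F2251). Control points (SVG): P0=(47.2599,34.3821), P1=(25.6141,42.7208), P2=(9.5382,8.4035), P3=(18.0201,24.2885); sampled at t=k/4. Machine vertices: (47.2599,101.5154) → (32.3666,101.8085) → (21.3421,109.3921) → (15.9666,115.5607) → (18.0201,111.6090). Open path.

**Shape 5** — `<path>` quadratic bezier, stroke `#0000ff` → cut (S806, F1002). Control points (SVG): P0=(185.4069,77.6303), P1=(135.8534,114.4457), P2=(35.0692,91.5866); sampled at t=k/4. Machine vertices: (185.4069,58.2672) → (157.4282,43.5892) → (123.0457,36.3704) → (82.2594,36.6110) → (35.0692,44.3109). Open path.

**Shape 6** — `<path>` regular polygon, stroke `#0000ff` → cut (S806, F1002). Machine vertices: (129.8336,104.7624) → (128.6097,111.2347) → (134.3870,114.3987) → (139.1814,109.8818) → (136.3672,103.9263) → (129.8336,104.7624). Closed: final G1 returns to the first vertex.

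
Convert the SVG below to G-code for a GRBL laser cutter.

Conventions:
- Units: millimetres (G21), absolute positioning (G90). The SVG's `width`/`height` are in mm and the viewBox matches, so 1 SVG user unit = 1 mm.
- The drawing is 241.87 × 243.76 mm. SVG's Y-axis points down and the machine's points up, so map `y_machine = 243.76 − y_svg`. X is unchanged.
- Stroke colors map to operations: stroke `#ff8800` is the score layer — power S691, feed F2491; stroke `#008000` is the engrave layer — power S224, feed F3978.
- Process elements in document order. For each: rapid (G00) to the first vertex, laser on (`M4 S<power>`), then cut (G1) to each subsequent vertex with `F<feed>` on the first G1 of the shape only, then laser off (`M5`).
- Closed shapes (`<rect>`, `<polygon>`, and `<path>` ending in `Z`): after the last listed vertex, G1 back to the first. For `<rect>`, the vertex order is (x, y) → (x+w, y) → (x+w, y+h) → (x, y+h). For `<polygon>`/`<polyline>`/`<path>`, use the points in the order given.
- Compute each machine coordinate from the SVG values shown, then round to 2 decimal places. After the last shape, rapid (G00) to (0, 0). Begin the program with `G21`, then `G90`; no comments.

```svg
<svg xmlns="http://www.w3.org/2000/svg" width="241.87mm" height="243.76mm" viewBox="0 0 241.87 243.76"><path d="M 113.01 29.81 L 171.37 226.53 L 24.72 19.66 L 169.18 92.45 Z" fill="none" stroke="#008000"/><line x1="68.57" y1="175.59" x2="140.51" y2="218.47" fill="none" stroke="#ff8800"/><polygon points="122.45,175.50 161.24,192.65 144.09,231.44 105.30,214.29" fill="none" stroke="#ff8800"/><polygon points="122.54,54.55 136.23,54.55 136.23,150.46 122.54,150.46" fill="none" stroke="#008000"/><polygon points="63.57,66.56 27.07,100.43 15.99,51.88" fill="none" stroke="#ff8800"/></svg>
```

viewBox `0 0 241.87 243.76` with mm width/height → 1 unit = 1 mm. Flip: y_m = 243.76 − y_svg.

**Shape 1** — `<path>` closed polygon, stroke `#008000` → engrave (S224, F3978). Machine vertices: (113.01,213.95) → (171.37,17.23) → (24.72,224.10) → (169.18,151.31) → (113.01,213.95). Closed: final G1 returns to the first vertex.

**Shape 2** — `<line>` line segment, stroke `#ff8800` → score (S691, F2491). Machine vertices: (68.57,68.17) → (140.51,25.29). Open path.

**Shape 3** — `<polygon>` regular polygon, stroke `#ff8800` → score (S691, F2491). Machine vertices: (122.45,68.26) → (161.24,51.11) → (144.09,12.32) → (105.30,29.47) → (122.45,68.26). Closed: final G1 returns to the first vertex.

**Shape 4** — `<polygon>` rectangle, stroke `#008000` → engrave (S224, F3978). Machine vertices: (122.54,189.21) → (136.23,189.21) → (136.23,93.30) → (122.54,93.30) → (122.54,189.21). Closed: final G1 returns to the first vertex.

**Shape 5** — `<polygon>` regular polygon, stroke `#ff8800` → score (S691, F2491). Machine vertices: (63.57,177.20) → (27.07,143.33) → (15.99,191.88) → (63.57,177.20). Closed: final G1 returns to the first vertex.

G21
G90
G00 X113.01 Y213.95
M4 S224
G1 X171.37 Y17.23 F3978
G1 X24.72 Y224.10
G1 X169.18 Y151.31
G1 X113.01 Y213.95
M5
G00 X68.57 Y68.17
M4 S691
G1 X140.51 Y25.29 F2491
M5
G00 X122.45 Y68.26
M4 S691
G1 X161.24 Y51.11 F2491
G1 X144.09 Y12.32
G1 X105.30 Y29.47
G1 X122.45 Y68.26
M5
G00 X122.54 Y189.21
M4 S224
G1 X136.23 Y189.21 F3978
G1 X136.23 Y93.30
G1 X122.54 Y93.30
G1 X122.54 Y189.21
M5
G00 X63.57 Y177.20
M4 S691
G1 X27.07 Y143.33 F2491
G1 X15.99 Y191.88
G1 X63.57 Y177.20
M5
G00 X0.00 Y0.00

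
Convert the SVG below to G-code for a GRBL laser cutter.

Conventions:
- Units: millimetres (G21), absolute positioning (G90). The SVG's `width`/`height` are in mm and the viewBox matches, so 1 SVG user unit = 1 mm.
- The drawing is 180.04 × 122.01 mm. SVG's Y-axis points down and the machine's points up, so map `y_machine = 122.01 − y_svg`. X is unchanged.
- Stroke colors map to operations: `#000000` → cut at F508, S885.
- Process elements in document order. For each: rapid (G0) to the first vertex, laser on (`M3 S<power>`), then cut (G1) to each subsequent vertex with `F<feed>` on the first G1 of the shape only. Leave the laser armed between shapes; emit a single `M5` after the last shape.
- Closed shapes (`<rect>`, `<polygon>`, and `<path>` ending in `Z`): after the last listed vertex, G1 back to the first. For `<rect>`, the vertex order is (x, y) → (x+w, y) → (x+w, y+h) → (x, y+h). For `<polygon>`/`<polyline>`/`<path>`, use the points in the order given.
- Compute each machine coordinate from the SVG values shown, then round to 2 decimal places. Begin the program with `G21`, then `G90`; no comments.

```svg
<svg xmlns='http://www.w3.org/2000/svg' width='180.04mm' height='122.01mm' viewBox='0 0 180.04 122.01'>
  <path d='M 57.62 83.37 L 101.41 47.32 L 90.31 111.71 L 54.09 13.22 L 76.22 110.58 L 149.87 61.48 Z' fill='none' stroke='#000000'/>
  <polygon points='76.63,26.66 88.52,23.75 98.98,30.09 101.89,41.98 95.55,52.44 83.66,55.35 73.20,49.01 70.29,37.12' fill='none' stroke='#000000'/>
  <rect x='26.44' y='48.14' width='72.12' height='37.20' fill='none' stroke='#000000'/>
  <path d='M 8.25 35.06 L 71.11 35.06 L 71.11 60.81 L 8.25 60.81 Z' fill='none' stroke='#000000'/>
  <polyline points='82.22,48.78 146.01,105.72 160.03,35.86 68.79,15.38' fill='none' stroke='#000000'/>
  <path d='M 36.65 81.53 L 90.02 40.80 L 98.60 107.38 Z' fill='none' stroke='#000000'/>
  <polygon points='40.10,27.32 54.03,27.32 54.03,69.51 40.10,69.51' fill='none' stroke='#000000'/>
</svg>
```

G21
G90
G0 X57.62 Y38.64
M3 S885
G1 X101.41 Y74.69 F508
G1 X90.31 Y10.30
G1 X54.09 Y108.79
G1 X76.22 Y11.43
G1 X149.87 Y60.53
G1 X57.62 Y38.64
G0 X76.63 Y95.35
M3 S885
G1 X88.52 Y98.26 F508
G1 X98.98 Y91.92
G1 X101.89 Y80.03
G1 X95.55 Y69.57
G1 X83.66 Y66.66
G1 X73.20 Y73.00
G1 X70.29 Y84.89
G1 X76.63 Y95.35
G0 X26.44 Y73.87
M3 S885
G1 X98.56 Y73.87 F508
G1 X98.56 Y36.67
G1 X26.44 Y36.67
G1 X26.44 Y73.87
G0 X8.25 Y86.95
M3 S885
G1 X71.11 Y86.95 F508
G1 X71.11 Y61.20
G1 X8.25 Y61.20
G1 X8.25 Y86.95
G0 X82.22 Y73.23
M3 S885
G1 X146.01 Y16.29 F508
G1 X160.03 Y86.15
G1 X68.79 Y106.63
G0 X36.65 Y40.48
M3 S885
G1 X90.02 Y81.21 F508
G1 X98.60 Y14.63
G1 X36.65 Y40.48
G0 X40.10 Y94.69
M3 S885
G1 X54.03 Y94.69 F508
G1 X54.03 Y52.50
G1 X40.10 Y52.50
G1 X40.10 Y94.69
M5

1 u = 1 mm; y_m = 122.01 − y.

[1] `<path>` closed polygon, #000000→cut S885 F508: (57.62,38.64) → (101.41,74.69) → (90.31,10.30) → (54.09,108.79) → (76.22,11.43) → (149.87,60.53) → (57.62,38.64) (closed)

[2] `<polygon>` regular polygon, #000000→cut S885 F508: (76.63,95.35) → (88.52,98.26) → (98.98,91.92) → (101.89,80.03) → (95.55,69.57) → (83.66,66.66) → (73.20,73.00) → (70.29,84.89) → (76.63,95.35) (closed)

[3] `<rect>` rectangle, #000000→cut S885 F508: (26.44,73.87) → (98.56,73.87) → (98.56,36.67) → (26.44,36.67) → (26.44,73.87) (closed)

[4] `<path>` rectangle, #000000→cut S885 F508: (8.25,86.95) → (71.11,86.95) → (71.11,61.20) → (8.25,61.20) → (8.25,86.95) (closed)

[5] `<polyline>` open polyline, #000000→cut S885 F508: (82.22,73.23) → (146.01,16.29) → (160.03,86.15) → (68.79,106.63)

[6] `<path>` regular polygon, #000000→cut S885 F508: (36.65,40.48) → (90.02,81.21) → (98.60,14.63) → (36.65,40.48) (closed)

[7] `<polygon>` rectangle, #000000→cut S885 F508: (40.10,94.69) → (54.03,94.69) → (54.03,52.50) → (40.10,52.50) → (40.10,94.69) (closed)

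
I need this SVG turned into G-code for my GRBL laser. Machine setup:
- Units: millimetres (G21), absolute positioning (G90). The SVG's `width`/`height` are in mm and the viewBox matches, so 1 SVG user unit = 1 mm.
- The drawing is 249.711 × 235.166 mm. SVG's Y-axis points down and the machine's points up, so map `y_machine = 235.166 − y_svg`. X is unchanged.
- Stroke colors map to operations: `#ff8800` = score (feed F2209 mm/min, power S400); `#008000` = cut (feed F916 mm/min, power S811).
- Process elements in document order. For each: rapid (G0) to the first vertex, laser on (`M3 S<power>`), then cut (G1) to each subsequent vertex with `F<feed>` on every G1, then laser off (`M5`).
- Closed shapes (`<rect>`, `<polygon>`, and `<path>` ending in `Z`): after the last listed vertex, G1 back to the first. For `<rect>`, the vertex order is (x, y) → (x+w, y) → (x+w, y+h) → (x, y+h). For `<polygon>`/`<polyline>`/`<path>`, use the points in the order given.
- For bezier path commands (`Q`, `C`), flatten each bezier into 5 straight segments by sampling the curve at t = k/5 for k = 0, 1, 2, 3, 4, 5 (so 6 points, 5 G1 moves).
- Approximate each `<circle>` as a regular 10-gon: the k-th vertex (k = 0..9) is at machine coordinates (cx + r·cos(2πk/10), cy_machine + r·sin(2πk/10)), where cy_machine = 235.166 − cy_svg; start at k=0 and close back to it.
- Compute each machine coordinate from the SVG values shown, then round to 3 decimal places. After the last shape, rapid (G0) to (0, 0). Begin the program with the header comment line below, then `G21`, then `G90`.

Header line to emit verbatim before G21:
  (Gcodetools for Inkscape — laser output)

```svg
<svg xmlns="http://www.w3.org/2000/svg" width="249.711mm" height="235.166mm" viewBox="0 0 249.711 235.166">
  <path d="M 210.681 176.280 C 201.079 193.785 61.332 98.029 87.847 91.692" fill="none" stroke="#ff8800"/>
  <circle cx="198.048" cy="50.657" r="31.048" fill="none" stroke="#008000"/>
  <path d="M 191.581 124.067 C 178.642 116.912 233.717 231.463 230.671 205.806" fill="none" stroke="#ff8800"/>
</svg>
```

viewBox `0 0 249.711 235.166` with mm width/height → 1 unit = 1 mm. Flip: y_m = 235.166 − y_svg.

**Shape 1** — `<path>` cubic bezier, stroke `#ff8800` → score (S400, F2209). Control points (SVG): P0=(210.681,176.280), P1=(201.079,193.785), P2=(61.332,98.029), P3=(87.847,91.692); sampled at t=k/5. Machine vertices: (210.681,58.886) → (191.674,60.353) → (155.659,79.274) → (116.865,105.920) → (89.518,130.563) → (87.847,143.474). Open path.

**Shape 2** — `<circle>` circle, stroke `#008000` → cut (S811, F916). Machine vertices: (229.096,184.509) → (223.166,202.759) → (207.642,214.037) → (188.454,214.037) → (172.930,202.759) → (167.000,184.509) → (172.930,166.259) → (188.454,154.981) → (207.642,154.981) → (223.166,166.259) → (229.096,184.509). Closed: final G1 returns to the first vertex.

**Shape 3** — `<path>` cubic bezier, stroke `#ff8800` → score (S400, F2209). Control points (SVG): P0=(191.581,124.067), P1=(178.642,116.912), P2=(233.717,231.463), P3=(230.671,205.806); sampled at t=k/5. Machine vertices: (191.581,111.099) → (190.970,102.883) → (200.628,78.029) → (214.501,49.109) → (226.533,28.695) → (230.671,29.360). Open path.

(Gcodetools for Inkscape — laser output)
G21
G90
G0 X210.681 Y58.886
M3 S400
G1 X191.674 Y60.353 F2209
G1 X155.659 Y79.274 F2209
G1 X116.865 Y105.920 F2209
G1 X89.518 Y130.563 F2209
G1 X87.847 Y143.474 F2209
M5
G0 X229.096 Y184.509
M3 S811
G1 X223.166 Y202.759 F916
G1 X207.642 Y214.037 F916
G1 X188.454 Y214.037 F916
G1 X172.930 Y202.759 F916
G1 X167.000 Y184.509 F916
G1 X172.930 Y166.259 F916
G1 X188.454 Y154.981 F916
G1 X207.642 Y154.981 F916
G1 X223.166 Y166.259 F916
G1 X229.096 Y184.509 F916
M5
G0 X191.581 Y111.099
M3 S400
G1 X190.970 Y102.883 F2209
G1 X200.628 Y78.029 F2209
G1 X214.501 Y49.109 F2209
G1 X226.533 Y28.695 F2209
G1 X230.671 Y29.360 F2209
M5
G0 X0.000 Y0.000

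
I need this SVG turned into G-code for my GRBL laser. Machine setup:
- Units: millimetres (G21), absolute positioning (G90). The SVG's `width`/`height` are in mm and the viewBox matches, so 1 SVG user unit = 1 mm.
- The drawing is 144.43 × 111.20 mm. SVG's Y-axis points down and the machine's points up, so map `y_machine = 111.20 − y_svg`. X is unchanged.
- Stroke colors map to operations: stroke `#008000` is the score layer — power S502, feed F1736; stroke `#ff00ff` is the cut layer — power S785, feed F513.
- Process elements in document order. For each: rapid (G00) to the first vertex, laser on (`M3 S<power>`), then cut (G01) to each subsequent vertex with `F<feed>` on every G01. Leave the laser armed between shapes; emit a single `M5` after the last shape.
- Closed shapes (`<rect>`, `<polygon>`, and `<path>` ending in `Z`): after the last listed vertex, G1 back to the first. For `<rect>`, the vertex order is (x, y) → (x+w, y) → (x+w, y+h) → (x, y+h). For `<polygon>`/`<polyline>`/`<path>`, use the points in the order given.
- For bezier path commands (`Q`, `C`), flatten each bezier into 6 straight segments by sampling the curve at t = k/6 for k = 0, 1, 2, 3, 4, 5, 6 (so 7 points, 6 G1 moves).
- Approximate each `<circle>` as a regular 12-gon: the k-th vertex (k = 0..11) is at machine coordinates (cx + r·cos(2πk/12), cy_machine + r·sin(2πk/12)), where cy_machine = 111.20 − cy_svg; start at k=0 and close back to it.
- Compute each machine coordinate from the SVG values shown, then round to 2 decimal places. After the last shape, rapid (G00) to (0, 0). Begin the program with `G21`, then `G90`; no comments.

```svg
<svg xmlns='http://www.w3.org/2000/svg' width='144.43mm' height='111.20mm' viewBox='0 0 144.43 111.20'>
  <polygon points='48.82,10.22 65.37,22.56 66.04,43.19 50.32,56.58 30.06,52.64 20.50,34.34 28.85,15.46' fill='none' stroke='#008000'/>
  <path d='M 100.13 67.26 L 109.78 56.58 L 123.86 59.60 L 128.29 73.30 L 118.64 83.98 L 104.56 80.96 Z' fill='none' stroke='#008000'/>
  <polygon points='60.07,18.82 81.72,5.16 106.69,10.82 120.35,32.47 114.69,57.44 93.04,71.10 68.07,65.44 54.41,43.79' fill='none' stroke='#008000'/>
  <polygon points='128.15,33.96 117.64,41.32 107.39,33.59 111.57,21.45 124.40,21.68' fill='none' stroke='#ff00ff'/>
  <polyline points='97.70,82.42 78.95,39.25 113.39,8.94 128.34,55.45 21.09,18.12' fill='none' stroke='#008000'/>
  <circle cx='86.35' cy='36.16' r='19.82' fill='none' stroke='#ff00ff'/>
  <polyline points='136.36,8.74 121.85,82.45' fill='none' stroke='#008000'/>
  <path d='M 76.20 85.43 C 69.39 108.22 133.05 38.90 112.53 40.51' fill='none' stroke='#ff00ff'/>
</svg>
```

G21
G90
G00 X48.82 Y100.98
M3 S502
G01 X65.37 Y88.64 F1736
G01 X66.04 Y68.01 F1736
G01 X50.32 Y54.62 F1736
G01 X30.06 Y58.56 F1736
G01 X20.50 Y76.86 F1736
G01 X28.85 Y95.74 F1736
G01 X48.82 Y100.98 F1736
G00 X100.13 Y43.94
M3 S502
G01 X109.78 Y54.62 F1736
G01 X123.86 Y51.60 F1736
G01 X128.29 Y37.90 F1736
G01 X118.64 Y27.22 F1736
G01 X104.56 Y30.24 F1736
G01 X100.13 Y43.94 F1736
G00 X60.07 Y92.38
M3 S502
G01 X81.72 Y106.04 F1736
G01 X106.69 Y100.38 F1736
G01 X120.35 Y78.73 F1736
G01 X114.69 Y53.76 F1736
G01 X93.04 Y40.10 F1736
G01 X68.07 Y45.76 F1736
G01 X54.41 Y67.41 F1736
G01 X60.07 Y92.38 F1736
G00 X128.15 Y77.24
M3 S785
G01 X117.64 Y69.88 F513
G01 X107.39 Y77.61 F513
G01 X111.57 Y89.75 F513
G01 X124.40 Y89.52 F513
G01 X128.15 Y77.24 F513
G00 X97.70 Y28.78
M3 S502
G01 X78.95 Y71.95 F1736
G01 X113.39 Y102.26 F1736
G01 X128.34 Y55.75 F1736
G01 X21.09 Y93.08 F1736
G00 X106.17 Y75.04
M3 S785
G01 X103.51 Y84.95 F513
G01 X96.26 Y92.20 F513
G01 X86.35 Y94.86 F513
G01 X76.44 Y92.20 F513
G01 X69.19 Y84.95 F513
G01 X66.53 Y75.04 F513
G01 X69.19 Y65.13 F513
G01 X76.44 Y57.88 F513
G01 X86.35 Y55.22 F513
G01 X96.26 Y57.88 F513
G01 X103.51 Y65.13 F513
G01 X106.17 Y75.04 F513
G00 X136.36 Y102.46
M3 S502
G01 X121.85 Y28.75 F1736
G00 X76.20 Y25.77
M3 S785
G01 X77.95 Y21.30 F513
G01 X87.15 Y27.64 F513
G01 X99.51 Y40.29 F513
G01 X110.72 Y54.70 F513
G01 X116.49 Y66.34 F513
G01 X112.53 Y70.69 F513
M5
G00 X0.00 Y0.00

viewBox `0 0 144.43 111.20` with mm width/height → 1 unit = 1 mm. Flip: y_m = 111.20 − y_svg.

**Shape 1** — `<polygon>` regular polygon, stroke `#008000` → score (S502, F1736). Machine vertices: (48.82,100.98) → (65.37,88.64) → (66.04,68.01) → (50.32,54.62) → (30.06,58.56) → (20.50,76.86) → (28.85,95.74) → (48.82,100.98). Closed: final G1 returns to the first vertex.

**Shape 2** — `<path>` regular polygon, stroke `#008000` → score (S502, F1736). Machine vertices: (100.13,43.94) → (109.78,54.62) → (123.86,51.60) → (128.29,37.90) → (118.64,27.22) → (104.56,30.24) → (100.13,43.94). Closed: final G1 returns to the first vertex.

**Shape 3** — `<polygon>` regular polygon, stroke `#008000` → score (S502, F1736). Machine vertices: (60.07,92.38) → (81.72,106.04) → (106.69,100.38) → (120.35,78.73) → (114.69,53.76) → (93.04,40.10) → (68.07,45.76) → (54.41,67.41) → (60.07,92.38). Closed: final G1 returns to the first vertex.

**Shape 4** — `<polygon>` regular polygon, stroke `#ff00ff` → cut (S785, F513). Machine vertices: (128.15,77.24) → (117.64,69.88) → (107.39,77.61) → (111.57,89.75) → (124.40,89.52) → (128.15,77.24). Closed: final G1 returns to the first vertex.

**Shape 5** — `<polyline>` open polyline, stroke `#008000` → score (S502, F1736). Machine vertices: (97.70,28.78) → (78.95,71.95) → (113.39,102.26) → (128.34,55.75) → (21.09,93.08). Open path.

**Shape 6** — `<circle>` circle, stroke `#ff00ff` → cut (S785, F513). Machine vertices: (106.17,75.04) → (103.51,84.95) → (96.26,92.20) → (86.35,94.86) → (76.44,92.20) → (69.19,84.95) → (66.53,75.04) → (69.19,65.13) → (76.44,57.88) → (86.35,55.22) → (96.26,57.88) → (103.51,65.13) → (106.17,75.04). Closed: final G1 returns to the first vertex.

**Shape 7** — `<polyline>` line segment, stroke `#008000` → score (S502, F1736). Machine vertices: (136.36,102.46) → (121.85,28.75). Open path.

**Shape 8** — `<path>` cubic bezier, stroke `#ff00ff` → cut (S785, F513). Control points (SVG): P0=(76.20,85.43), P1=(69.39,108.22), P2=(133.05,38.90), P3=(112.53,40.51); sampled at t=k/6. Machine vertices: (76.20,25.77) → (77.95,21.30) → (87.15,27.64) → (99.51,40.29) → (110.72,54.70) → (116.49,66.34) → (112.53,70.69). Open path.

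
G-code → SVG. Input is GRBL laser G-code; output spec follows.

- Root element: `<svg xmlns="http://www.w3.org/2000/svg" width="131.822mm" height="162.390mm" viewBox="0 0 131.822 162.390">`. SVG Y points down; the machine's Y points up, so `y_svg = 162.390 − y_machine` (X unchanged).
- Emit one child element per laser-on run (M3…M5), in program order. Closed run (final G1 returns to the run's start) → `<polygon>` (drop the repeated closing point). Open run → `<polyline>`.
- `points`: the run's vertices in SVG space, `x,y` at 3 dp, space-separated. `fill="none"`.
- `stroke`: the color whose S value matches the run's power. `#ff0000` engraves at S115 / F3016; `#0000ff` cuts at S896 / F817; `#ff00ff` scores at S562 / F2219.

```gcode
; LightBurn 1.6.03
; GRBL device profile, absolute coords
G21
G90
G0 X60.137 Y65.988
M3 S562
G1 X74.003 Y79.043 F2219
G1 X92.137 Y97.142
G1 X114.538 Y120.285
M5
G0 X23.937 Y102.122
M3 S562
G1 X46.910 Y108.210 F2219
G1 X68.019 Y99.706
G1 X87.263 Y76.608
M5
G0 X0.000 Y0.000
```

Each laser-on run becomes one SVG element. Flip Y back into SVG space with y_svg = 162.390 − y_machine. Every run uses S562, so all elements get stroke `#ff00ff` (score).

Run 1: The run is open, so emit a `<polyline>` with points (Y-flipped): 60.137,96.402 74.003,83.347 92.137,65.248 114.538,42.105.

Run 2: The run is open, so emit a `<polyline>` with points (Y-flipped): 23.937,60.268 46.910,54.180 68.019,62.684 87.263,85.782.

<svg xmlns="http://www.w3.org/2000/svg" width="131.822mm" height="162.390mm" viewBox="0 0 131.822 162.390">
  <polyline points="60.137,96.402 74.003,83.347 92.137,65.248 114.538,42.105" fill="none" stroke="#ff00ff"/>
  <polyline points="23.937,60.268 46.910,54.180 68.019,62.684 87.263,85.782" fill="none" stroke="#ff00ff"/>
</svg>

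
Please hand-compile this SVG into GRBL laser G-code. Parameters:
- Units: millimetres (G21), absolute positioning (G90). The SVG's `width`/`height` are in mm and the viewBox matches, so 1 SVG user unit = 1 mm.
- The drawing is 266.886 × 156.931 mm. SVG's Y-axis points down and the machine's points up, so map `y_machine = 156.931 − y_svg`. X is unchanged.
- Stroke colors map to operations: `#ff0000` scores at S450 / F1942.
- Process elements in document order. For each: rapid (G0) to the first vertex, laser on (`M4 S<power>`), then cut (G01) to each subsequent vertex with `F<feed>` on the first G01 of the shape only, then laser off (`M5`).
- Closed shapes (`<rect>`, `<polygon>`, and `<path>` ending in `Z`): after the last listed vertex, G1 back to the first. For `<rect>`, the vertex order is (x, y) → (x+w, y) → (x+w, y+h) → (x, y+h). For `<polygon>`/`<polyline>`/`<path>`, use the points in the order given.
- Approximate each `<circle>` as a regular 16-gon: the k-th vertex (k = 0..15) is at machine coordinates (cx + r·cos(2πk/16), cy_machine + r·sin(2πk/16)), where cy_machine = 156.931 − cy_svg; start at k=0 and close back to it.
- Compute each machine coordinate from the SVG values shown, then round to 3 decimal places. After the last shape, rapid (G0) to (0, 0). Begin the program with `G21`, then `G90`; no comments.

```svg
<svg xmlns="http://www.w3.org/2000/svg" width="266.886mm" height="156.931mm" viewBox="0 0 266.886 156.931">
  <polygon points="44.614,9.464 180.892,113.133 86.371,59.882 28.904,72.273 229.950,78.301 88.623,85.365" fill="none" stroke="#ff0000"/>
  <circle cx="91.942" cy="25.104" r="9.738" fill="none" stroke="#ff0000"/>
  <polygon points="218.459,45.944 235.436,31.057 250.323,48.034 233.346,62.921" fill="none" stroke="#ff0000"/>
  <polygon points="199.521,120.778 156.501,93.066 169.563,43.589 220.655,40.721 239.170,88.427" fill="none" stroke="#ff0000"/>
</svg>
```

Since the viewBox matches the mm dimensions, user units are millimetres directly. The only transform is the Y-flip y_m = 156.931 − y_svg.

Shape 1 is a closed polygon drawn with `<polygon>`. Its stroke #ff0000 means score at S450, F1942. After flipping Y the toolpath is (44.614,147.467) → (180.892,43.798) → (86.371,97.049) → (28.904,84.658) → (229.950,78.630) → (88.623,71.566) → (44.614,147.467), returning to the start.

Shape 2 is a circle drawn with `<circle>`. Its stroke #ff0000 means score at S450, F1942. After flipping Y the toolpath is (101.680,131.827) → (100.939,135.554) → (98.828,138.713) → (95.669,140.824) → (91.942,141.565) → (88.215,140.824) → (85.056,138.713) → (82.945,135.554) → (82.204,131.827) → (82.945,128.100) → (85.056,124.941) → (88.215,122.830) → (91.942,122.089) → (95.669,122.830) → (98.828,124.941) → (100.939,128.100) → (101.680,131.827), returning to the start.

Shape 3 is a regular polygon drawn with `<polygon>`. Its stroke #ff0000 means score at S450, F1942. After flipping Y the toolpath is (218.459,110.987) → (235.436,125.874) → (250.323,108.897) → (233.346,94.010) → (218.459,110.987), returning to the start.

Shape 4 is a regular polygon drawn with `<polygon>`. Its stroke #ff0000 means score at S450, F1942. After flipping Y the toolpath is (199.521,36.153) → (156.501,63.865) → (169.563,113.342) → (220.655,116.210) → (239.170,68.504) → (199.521,36.153), returning to the start.

G21
G90
G0 X44.614 Y147.467
M4 S450
G01 X180.892 Y43.798 F1942
G01 X86.371 Y97.049
G01 X28.904 Y84.658
G01 X229.950 Y78.630
G01 X88.623 Y71.566
G01 X44.614 Y147.467
M5
G0 X101.680 Y131.827
M4 S450
G01 X100.939 Y135.554 F1942
G01 X98.828 Y138.713
G01 X95.669 Y140.824
G01 X91.942 Y141.565
G01 X88.215 Y140.824
G01 X85.056 Y138.713
G01 X82.945 Y135.554
G01 X82.204 Y131.827
G01 X82.945 Y128.100
G01 X85.056 Y124.941
G01 X88.215 Y122.830
G01 X91.942 Y122.089
G01 X95.669 Y122.830
G01 X98.828 Y124.941
G01 X100.939 Y128.100
G01 X101.680 Y131.827
M5
G0 X218.459 Y110.987
M4 S450
G01 X235.436 Y125.874 F1942
G01 X250.323 Y108.897
G01 X233.346 Y94.010
G01 X218.459 Y110.987
M5
G0 X199.521 Y36.153
M4 S450
G01 X156.501 Y63.865 F1942
G01 X169.563 Y113.342
G01 X220.655 Y116.210
G01 X239.170 Y68.504
G01 X199.521 Y36.153
M5
G0 X0.000 Y0.000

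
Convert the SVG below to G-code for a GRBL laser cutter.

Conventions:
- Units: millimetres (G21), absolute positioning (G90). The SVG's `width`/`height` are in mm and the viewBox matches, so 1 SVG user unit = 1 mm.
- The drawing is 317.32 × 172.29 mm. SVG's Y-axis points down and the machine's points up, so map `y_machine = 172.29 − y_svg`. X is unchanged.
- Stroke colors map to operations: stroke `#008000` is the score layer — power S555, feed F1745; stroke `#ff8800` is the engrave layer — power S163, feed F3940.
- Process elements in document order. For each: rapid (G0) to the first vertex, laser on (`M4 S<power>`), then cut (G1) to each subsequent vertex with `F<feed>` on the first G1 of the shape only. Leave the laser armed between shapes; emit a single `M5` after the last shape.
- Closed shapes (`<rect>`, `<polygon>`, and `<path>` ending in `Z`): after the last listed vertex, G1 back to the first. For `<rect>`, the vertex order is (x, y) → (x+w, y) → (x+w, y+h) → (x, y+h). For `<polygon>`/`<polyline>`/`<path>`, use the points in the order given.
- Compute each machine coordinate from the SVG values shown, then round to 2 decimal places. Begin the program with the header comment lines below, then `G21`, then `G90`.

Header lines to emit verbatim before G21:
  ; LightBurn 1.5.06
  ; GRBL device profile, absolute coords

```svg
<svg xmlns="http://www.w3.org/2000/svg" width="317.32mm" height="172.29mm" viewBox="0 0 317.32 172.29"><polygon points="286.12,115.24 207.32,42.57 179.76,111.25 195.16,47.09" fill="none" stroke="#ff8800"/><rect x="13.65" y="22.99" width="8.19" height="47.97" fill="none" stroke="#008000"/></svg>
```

; LightBurn 1.5.06
; GRBL device profile, absolute coords
G21
G90
G0 X286.12 Y57.05
M4 S163
G1 X207.32 Y129.72 F3940
G1 X179.76 Y61.04
G1 X195.16 Y125.20
G1 X286.12 Y57.05
G0 X13.65 Y149.30
M4 S555
G1 X21.84 Y149.30 F1745
G1 X21.84 Y101.33
G1 X13.65 Y101.33
G1 X13.65 Y149.30
M5

viewBox `0 0 317.32 172.29` with mm width/height → 1 unit = 1 mm. Flip: y_m = 172.29 − y_svg.

**Shape 1** — `<polygon>` closed polygon, stroke `#ff8800` → engrave (S163, F3940). Machine vertices: (286.12,57.05) → (207.32,129.72) → (179.76,61.04) → (195.16,125.20) → (286.12,57.05). Closed: final G1 returns to the first vertex.

**Shape 2** — `<rect>` rectangle, stroke `#008000` → score (S555, F1745). Machine vertices: (13.65,149.30) → (21.84,149.30) → (21.84,101.33) → (13.65,101.33) → (13.65,149.30). Closed: final G1 returns to the first vertex.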